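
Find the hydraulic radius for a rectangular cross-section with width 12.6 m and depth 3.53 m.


For a rectangular section:
Flow area A = b * y = 12.6 * 3.53 = 44.48 m^2.
Wetted perimeter P = b + 2y = 12.6 + 2*3.53 = 19.66 m.
Hydraulic radius R = A/P = 44.48 / 19.66 = 2.2624 m.

2.2624


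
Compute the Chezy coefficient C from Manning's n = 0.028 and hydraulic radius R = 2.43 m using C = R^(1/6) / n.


The Chezy coefficient relates to Manning's n through C = R^(1/6) / n.
R^(1/6) = 2.43^(1/6) = 1.159492.
C = 1.159492 / 0.028 = 41.41 m^(1/2)/s.

41.41


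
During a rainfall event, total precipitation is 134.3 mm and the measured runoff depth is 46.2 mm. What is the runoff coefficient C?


The runoff coefficient C = runoff depth / rainfall depth.
C = 46.2 / 134.3
  = 0.344.

0.344


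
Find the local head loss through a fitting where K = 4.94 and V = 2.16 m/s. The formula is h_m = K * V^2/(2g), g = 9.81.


Minor loss formula: h_m = K * V^2/(2g).
V^2 = 2.16^2 = 4.6656.
V^2/(2g) = 4.6656 / 19.62 = 0.2378 m.
h_m = 4.94 * 0.2378 = 1.1747 m.

1.1747


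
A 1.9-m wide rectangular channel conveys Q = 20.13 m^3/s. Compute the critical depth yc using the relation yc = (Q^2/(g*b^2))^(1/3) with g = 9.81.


Using yc = (Q^2 / (g * b^2))^(1/3):
Q^2 = 20.13^2 = 405.22.
g * b^2 = 9.81 * 1.9^2 = 9.81 * 3.61 = 35.41.
Q^2 / (g*b^2) = 405.22 / 35.41 = 11.4437.
yc = 11.4437^(1/3) = 2.2534 m.

2.2534


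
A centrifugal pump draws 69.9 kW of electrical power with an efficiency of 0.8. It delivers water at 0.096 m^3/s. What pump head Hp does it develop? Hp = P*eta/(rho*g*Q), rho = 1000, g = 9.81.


Pump head formula: Hp = P * eta / (rho * g * Q).
Numerator: P * eta = 69.9 * 1000 * 0.8 = 55920.0 W.
Denominator: rho * g * Q = 1000 * 9.81 * 0.096 = 941.76.
Hp = 55920.0 / 941.76 = 59.38 m.

59.38


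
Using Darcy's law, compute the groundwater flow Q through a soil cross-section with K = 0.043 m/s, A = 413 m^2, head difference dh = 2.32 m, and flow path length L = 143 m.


Darcy's law: Q = K * A * i, where i = dh/L.
Hydraulic gradient i = 2.32 / 143 = 0.016224.
Q = 0.043 * 413 * 0.016224
  = 0.2881 m^3/s.

0.2881


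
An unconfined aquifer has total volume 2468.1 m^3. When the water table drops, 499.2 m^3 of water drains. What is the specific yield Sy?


Specific yield Sy = Volume drained / Total volume.
Sy = 499.2 / 2468.1
   = 0.2023.

0.2023


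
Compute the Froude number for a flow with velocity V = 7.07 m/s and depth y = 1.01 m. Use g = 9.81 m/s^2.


The Froude number is defined as Fr = V / sqrt(g*y).
g*y = 9.81 * 1.01 = 9.9081.
sqrt(g*y) = sqrt(9.9081) = 3.1477.
Fr = 7.07 / 3.1477 = 2.2461.

2.2461


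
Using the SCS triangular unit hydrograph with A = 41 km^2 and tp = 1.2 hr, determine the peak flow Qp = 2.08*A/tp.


SCS formula: Qp = 2.08 * A / tp.
Qp = 2.08 * 41 / 1.2
   = 85.28 / 1.2
   = 71.07 m^3/s per cm.

71.07


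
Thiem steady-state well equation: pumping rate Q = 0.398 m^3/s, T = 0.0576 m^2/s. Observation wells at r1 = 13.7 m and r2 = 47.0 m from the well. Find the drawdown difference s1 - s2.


Thiem equation: s1 - s2 = Q/(2*pi*T) * ln(r2/r1).
ln(r2/r1) = ln(47.0/13.7) = 1.2328.
Q/(2*pi*T) = 0.398 / (2*pi*0.0576) = 0.398 / 0.3619 = 1.0997.
s1 - s2 = 1.0997 * 1.2328 = 1.3557 m.

1.3557


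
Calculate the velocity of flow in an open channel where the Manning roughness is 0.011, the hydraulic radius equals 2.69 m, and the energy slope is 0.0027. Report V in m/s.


Manning's equation gives V = (1/n) * R^(2/3) * S^(1/2).
First, compute R^(2/3) = 2.69^(2/3) = 1.9342.
Next, S^(1/2) = 0.0027^(1/2) = 0.051962.
Then 1/n = 1/0.011 = 90.91.
V = 90.91 * 1.9342 * 0.051962 = 9.1367 m/s.

9.1367


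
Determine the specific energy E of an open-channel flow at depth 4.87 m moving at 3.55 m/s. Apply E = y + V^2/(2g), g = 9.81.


Specific energy E = y + V^2/(2g).
Velocity head = V^2/(2g) = 3.55^2 / (2*9.81) = 12.6025 / 19.62 = 0.6423 m.
E = 4.87 + 0.6423 = 5.5123 m.

5.5123


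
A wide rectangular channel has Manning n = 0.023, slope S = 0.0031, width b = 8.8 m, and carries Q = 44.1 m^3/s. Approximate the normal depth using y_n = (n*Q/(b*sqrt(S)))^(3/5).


We use the wide-channel approximation y_n = (n*Q/(b*sqrt(S)))^(3/5).
sqrt(S) = sqrt(0.0031) = 0.055678.
Numerator: n*Q = 0.023 * 44.1 = 1.0143.
Denominator: b*sqrt(S) = 8.8 * 0.055678 = 0.489966.
arg = 2.0702.
y_n = 2.0702^(3/5) = 1.5474 m.

1.5474


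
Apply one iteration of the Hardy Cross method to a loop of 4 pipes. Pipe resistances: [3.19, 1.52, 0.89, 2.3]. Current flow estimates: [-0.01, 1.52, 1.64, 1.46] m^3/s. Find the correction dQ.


Numerator terms (r*Q*|Q|): 3.19*-0.01*|-0.01| = -0.0003; 1.52*1.52*|1.52| = 3.5118; 0.89*1.64*|1.64| = 2.3937; 2.3*1.46*|1.46| = 4.9027.
Sum of numerator = 10.8079.
Denominator terms (r*|Q|): 3.19*|-0.01| = 0.0319; 1.52*|1.52| = 2.3104; 0.89*|1.64| = 1.4596; 2.3*|1.46| = 3.358.
2 * sum of denominator = 2 * 7.1599 = 14.3198.
dQ = -10.8079 / 14.3198 = -0.7548 m^3/s.

-0.7548


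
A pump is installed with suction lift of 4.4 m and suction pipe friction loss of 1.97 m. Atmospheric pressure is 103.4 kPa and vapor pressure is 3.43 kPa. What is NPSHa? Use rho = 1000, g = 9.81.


NPSHa = p_atm/(rho*g) - z_s - hf_s - p_vap/(rho*g).
p_atm/(rho*g) = 103.4*1000 / (1000*9.81) = 10.54 m.
p_vap/(rho*g) = 3.43*1000 / (1000*9.81) = 0.35 m.
NPSHa = 10.54 - 4.4 - 1.97 - 0.35
      = 3.82 m.

3.82


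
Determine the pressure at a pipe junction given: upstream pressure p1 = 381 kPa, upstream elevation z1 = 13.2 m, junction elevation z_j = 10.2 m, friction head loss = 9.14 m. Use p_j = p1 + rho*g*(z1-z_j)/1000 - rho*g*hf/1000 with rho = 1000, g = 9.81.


Junction pressure: p_j = p1 + rho*g*(z1 - z_j)/1000 - rho*g*hf/1000.
Elevation term = 1000*9.81*(13.2 - 10.2)/1000 = 29.43 kPa.
Friction term = 1000*9.81*9.14/1000 = 89.663 kPa.
p_j = 381 + 29.43 - 89.663 = 320.77 kPa.

320.77


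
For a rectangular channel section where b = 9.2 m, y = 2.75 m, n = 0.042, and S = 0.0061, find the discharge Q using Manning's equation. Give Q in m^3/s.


For a rectangular channel, the cross-sectional area A = b * y = 9.2 * 2.75 = 25.3 m^2.
The wetted perimeter P = b + 2y = 9.2 + 2*2.75 = 14.7 m.
Hydraulic radius R = A/P = 25.3/14.7 = 1.7211 m.
Velocity V = (1/n)*R^(2/3)*S^(1/2) = (1/0.042)*1.7211^(2/3)*0.0061^(1/2) = 2.6707 m/s.
Discharge Q = A * V = 25.3 * 2.6707 = 67.568 m^3/s.

67.568


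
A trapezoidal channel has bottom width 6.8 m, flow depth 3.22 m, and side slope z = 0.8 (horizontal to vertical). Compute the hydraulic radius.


For a trapezoidal section with side slope z:
A = (b + z*y)*y = (6.8 + 0.8*3.22)*3.22 = 30.191 m^2.
P = b + 2*y*sqrt(1 + z^2) = 6.8 + 2*3.22*sqrt(1 + 0.8^2) = 15.047 m.
R = A/P = 30.191 / 15.047 = 2.0064 m.

2.0064


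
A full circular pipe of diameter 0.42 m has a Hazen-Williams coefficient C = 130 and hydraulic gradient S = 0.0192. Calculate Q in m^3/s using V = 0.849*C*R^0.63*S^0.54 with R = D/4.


For a full circular pipe, R = D/4 = 0.42/4 = 0.105 m.
V = 0.849 * 130 * 0.105^0.63 * 0.0192^0.54
  = 0.849 * 130 * 0.24174 * 0.118299
  = 3.1563 m/s.
Pipe area A = pi*D^2/4 = pi*0.42^2/4 = 0.1385 m^2.
Q = A * V = 0.1385 * 3.1563 = 0.4373 m^3/s.

0.4373


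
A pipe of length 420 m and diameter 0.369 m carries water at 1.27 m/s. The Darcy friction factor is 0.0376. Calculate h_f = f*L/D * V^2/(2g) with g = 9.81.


Darcy-Weisbach equation: h_f = f * (L/D) * V^2/(2g).
f * L/D = 0.0376 * 420/0.369 = 42.7967.
V^2/(2g) = 1.27^2 / (2*9.81) = 1.6129 / 19.62 = 0.0822 m.
h_f = 42.7967 * 0.0822 = 3.518 m.

3.518


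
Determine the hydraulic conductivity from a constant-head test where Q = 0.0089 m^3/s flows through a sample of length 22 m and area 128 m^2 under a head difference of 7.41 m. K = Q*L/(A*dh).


From K = Q*L / (A*dh):
Numerator: Q*L = 0.0089 * 22 = 0.1958.
Denominator: A*dh = 128 * 7.41 = 948.48.
K = 0.1958 / 948.48 = 0.000206 m/s.

0.000206


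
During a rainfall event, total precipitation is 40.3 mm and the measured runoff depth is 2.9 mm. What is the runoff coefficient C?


The runoff coefficient C = runoff depth / rainfall depth.
C = 2.9 / 40.3
  = 0.072.

0.072


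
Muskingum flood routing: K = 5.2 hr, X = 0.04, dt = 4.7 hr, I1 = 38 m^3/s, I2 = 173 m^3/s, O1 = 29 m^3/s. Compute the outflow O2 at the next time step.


Muskingum coefficients:
denom = 2*K*(1-X) + dt = 2*5.2*(1-0.04) + 4.7 = 14.684.
C0 = (dt - 2*K*X)/denom = (4.7 - 2*5.2*0.04)/14.684 = 0.2917.
C1 = (dt + 2*K*X)/denom = (4.7 + 2*5.2*0.04)/14.684 = 0.3484.
C2 = (2*K*(1-X) - dt)/denom = 0.3598.
O2 = C0*I2 + C1*I1 + C2*O1
   = 0.2917*173 + 0.3484*38 + 0.3598*29
   = 74.15 m^3/s.

74.15


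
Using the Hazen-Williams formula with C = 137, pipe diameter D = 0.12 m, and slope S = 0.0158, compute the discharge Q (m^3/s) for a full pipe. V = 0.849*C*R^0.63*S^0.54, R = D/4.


For a full circular pipe, R = D/4 = 0.12/4 = 0.03 m.
V = 0.849 * 137 * 0.03^0.63 * 0.0158^0.54
  = 0.849 * 137 * 0.109796 * 0.106482
  = 1.3598 m/s.
Pipe area A = pi*D^2/4 = pi*0.12^2/4 = 0.0113 m^2.
Q = A * V = 0.0113 * 1.3598 = 0.0154 m^3/s.

0.0154


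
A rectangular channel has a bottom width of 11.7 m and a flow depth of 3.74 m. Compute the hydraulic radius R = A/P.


For a rectangular section:
Flow area A = b * y = 11.7 * 3.74 = 43.76 m^2.
Wetted perimeter P = b + 2y = 11.7 + 2*3.74 = 19.18 m.
Hydraulic radius R = A/P = 43.76 / 19.18 = 2.2814 m.

2.2814


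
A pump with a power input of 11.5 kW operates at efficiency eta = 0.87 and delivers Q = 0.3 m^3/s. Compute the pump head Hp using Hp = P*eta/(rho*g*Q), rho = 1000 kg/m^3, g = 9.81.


Pump head formula: Hp = P * eta / (rho * g * Q).
Numerator: P * eta = 11.5 * 1000 * 0.87 = 10005.0 W.
Denominator: rho * g * Q = 1000 * 9.81 * 0.3 = 2943.0.
Hp = 10005.0 / 2943.0 = 3.4 m.

3.4


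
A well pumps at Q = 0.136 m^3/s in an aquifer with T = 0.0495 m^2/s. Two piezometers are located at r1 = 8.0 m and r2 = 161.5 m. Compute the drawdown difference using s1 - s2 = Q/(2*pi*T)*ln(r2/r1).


Thiem equation: s1 - s2 = Q/(2*pi*T) * ln(r2/r1).
ln(r2/r1) = ln(161.5/8.0) = 3.0051.
Q/(2*pi*T) = 0.136 / (2*pi*0.0495) = 0.136 / 0.311 = 0.4373.
s1 - s2 = 0.4373 * 3.0051 = 1.314 m.

1.314


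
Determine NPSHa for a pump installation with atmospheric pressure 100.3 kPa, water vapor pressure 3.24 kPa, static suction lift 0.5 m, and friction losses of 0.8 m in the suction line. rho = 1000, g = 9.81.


NPSHa = p_atm/(rho*g) - z_s - hf_s - p_vap/(rho*g).
p_atm/(rho*g) = 100.3*1000 / (1000*9.81) = 10.224 m.
p_vap/(rho*g) = 3.24*1000 / (1000*9.81) = 0.33 m.
NPSHa = 10.224 - 0.5 - 0.8 - 0.33
      = 8.59 m.

8.59


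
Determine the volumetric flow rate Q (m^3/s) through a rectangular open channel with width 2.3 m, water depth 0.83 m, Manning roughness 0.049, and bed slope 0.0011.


For a rectangular channel, the cross-sectional area A = b * y = 2.3 * 0.83 = 1.91 m^2.
The wetted perimeter P = b + 2y = 2.3 + 2*0.83 = 3.96 m.
Hydraulic radius R = A/P = 1.91/3.96 = 0.4821 m.
Velocity V = (1/n)*R^(2/3)*S^(1/2) = (1/0.049)*0.4821^(2/3)*0.0011^(1/2) = 0.4161 m/s.
Discharge Q = A * V = 1.91 * 0.4161 = 0.794 m^3/s.

0.794


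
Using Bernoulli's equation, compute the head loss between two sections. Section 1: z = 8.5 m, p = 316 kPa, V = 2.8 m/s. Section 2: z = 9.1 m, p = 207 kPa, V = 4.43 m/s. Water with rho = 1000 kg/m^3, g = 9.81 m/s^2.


Total head at each section: H = z + p/(rho*g) + V^2/(2g).
H1 = 8.5 + 316*1000/(1000*9.81) + 2.8^2/(2*9.81)
   = 8.5 + 32.212 + 0.3996
   = 41.112 m.
H2 = 9.1 + 207*1000/(1000*9.81) + 4.43^2/(2*9.81)
   = 9.1 + 21.101 + 1.0002
   = 31.201 m.
h_L = H1 - H2 = 41.112 - 31.201 = 9.91 m.

9.91


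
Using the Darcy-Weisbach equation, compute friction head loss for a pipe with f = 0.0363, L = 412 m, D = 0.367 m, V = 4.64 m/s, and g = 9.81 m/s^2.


Darcy-Weisbach equation: h_f = f * (L/D) * V^2/(2g).
f * L/D = 0.0363 * 412/0.367 = 40.751.
V^2/(2g) = 4.64^2 / (2*9.81) = 21.5296 / 19.62 = 1.0973 m.
h_f = 40.751 * 1.0973 = 44.717 m.

44.717


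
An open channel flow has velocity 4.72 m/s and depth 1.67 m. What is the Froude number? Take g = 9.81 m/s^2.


The Froude number is defined as Fr = V / sqrt(g*y).
g*y = 9.81 * 1.67 = 16.3827.
sqrt(g*y) = sqrt(16.3827) = 4.0476.
Fr = 4.72 / 4.0476 = 1.1661.

1.1661


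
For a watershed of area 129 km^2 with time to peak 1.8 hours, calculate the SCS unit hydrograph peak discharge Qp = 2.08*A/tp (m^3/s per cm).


SCS formula: Qp = 2.08 * A / tp.
Qp = 2.08 * 129 / 1.8
   = 268.32 / 1.8
   = 149.07 m^3/s per cm.

149.07


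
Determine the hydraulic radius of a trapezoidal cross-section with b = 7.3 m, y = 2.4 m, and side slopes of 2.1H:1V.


For a trapezoidal section with side slope z:
A = (b + z*y)*y = (7.3 + 2.1*2.4)*2.4 = 29.616 m^2.
P = b + 2*y*sqrt(1 + z^2) = 7.3 + 2*2.4*sqrt(1 + 2.1^2) = 18.465 m.
R = A/P = 29.616 / 18.465 = 1.6039 m.

1.6039


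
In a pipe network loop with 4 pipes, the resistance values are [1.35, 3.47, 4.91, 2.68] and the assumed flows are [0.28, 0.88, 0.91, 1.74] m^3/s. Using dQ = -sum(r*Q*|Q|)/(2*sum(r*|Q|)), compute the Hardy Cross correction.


Numerator terms (r*Q*|Q|): 1.35*0.28*|0.28| = 0.1058; 3.47*0.88*|0.88| = 2.6872; 4.91*0.91*|0.91| = 4.066; 2.68*1.74*|1.74| = 8.114.
Sum of numerator = 14.9729.
Denominator terms (r*|Q|): 1.35*|0.28| = 0.378; 3.47*|0.88| = 3.0536; 4.91*|0.91| = 4.4681; 2.68*|1.74| = 4.6632.
2 * sum of denominator = 2 * 12.5629 = 25.1258.
dQ = -14.9729 / 25.1258 = -0.5959 m^3/s.

-0.5959


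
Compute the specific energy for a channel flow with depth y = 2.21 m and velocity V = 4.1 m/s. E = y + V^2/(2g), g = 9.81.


Specific energy E = y + V^2/(2g).
Velocity head = V^2/(2g) = 4.1^2 / (2*9.81) = 16.81 / 19.62 = 0.8568 m.
E = 2.21 + 0.8568 = 3.0668 m.

3.0668


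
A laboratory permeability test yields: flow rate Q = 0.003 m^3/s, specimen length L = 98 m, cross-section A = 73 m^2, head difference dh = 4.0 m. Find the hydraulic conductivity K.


From K = Q*L / (A*dh):
Numerator: Q*L = 0.003 * 98 = 0.294.
Denominator: A*dh = 73 * 4.0 = 292.0.
K = 0.294 / 292.0 = 0.001007 m/s.

0.001007


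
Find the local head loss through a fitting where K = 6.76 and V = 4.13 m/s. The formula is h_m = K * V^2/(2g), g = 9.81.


Minor loss formula: h_m = K * V^2/(2g).
V^2 = 4.13^2 = 17.0569.
V^2/(2g) = 17.0569 / 19.62 = 0.8694 m.
h_m = 6.76 * 0.8694 = 5.8769 m.

5.8769


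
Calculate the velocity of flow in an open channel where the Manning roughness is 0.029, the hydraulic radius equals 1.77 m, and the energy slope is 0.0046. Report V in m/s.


Manning's equation gives V = (1/n) * R^(2/3) * S^(1/2).
First, compute R^(2/3) = 1.77^(2/3) = 1.4632.
Next, S^(1/2) = 0.0046^(1/2) = 0.067823.
Then 1/n = 1/0.029 = 34.48.
V = 34.48 * 1.4632 * 0.067823 = 3.4221 m/s.

3.4221


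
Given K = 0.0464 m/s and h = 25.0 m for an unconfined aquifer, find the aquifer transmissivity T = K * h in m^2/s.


Transmissivity is defined as T = K * h.
T = 0.0464 * 25.0
  = 1.16 m^2/s.

1.16


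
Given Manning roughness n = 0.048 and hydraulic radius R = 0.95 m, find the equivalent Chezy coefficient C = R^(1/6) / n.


The Chezy coefficient relates to Manning's n through C = R^(1/6) / n.
R^(1/6) = 0.95^(1/6) = 0.991488.
C = 0.991488 / 0.048 = 20.66 m^(1/2)/s.

20.66


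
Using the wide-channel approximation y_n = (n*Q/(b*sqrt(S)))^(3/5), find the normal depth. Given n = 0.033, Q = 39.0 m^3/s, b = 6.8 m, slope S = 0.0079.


We use the wide-channel approximation y_n = (n*Q/(b*sqrt(S)))^(3/5).
sqrt(S) = sqrt(0.0079) = 0.088882.
Numerator: n*Q = 0.033 * 39.0 = 1.287.
Denominator: b*sqrt(S) = 6.8 * 0.088882 = 0.604398.
arg = 2.1294.
y_n = 2.1294^(3/5) = 1.5738 m.

1.5738


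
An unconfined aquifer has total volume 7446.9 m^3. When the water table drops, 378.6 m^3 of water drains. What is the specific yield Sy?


Specific yield Sy = Volume drained / Total volume.
Sy = 378.6 / 7446.9
   = 0.0508.

0.0508


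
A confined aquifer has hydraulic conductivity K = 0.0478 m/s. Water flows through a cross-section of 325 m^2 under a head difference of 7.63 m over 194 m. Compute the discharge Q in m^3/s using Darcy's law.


Darcy's law: Q = K * A * i, where i = dh/L.
Hydraulic gradient i = 7.63 / 194 = 0.03933.
Q = 0.0478 * 325 * 0.03933
  = 0.611 m^3/s.

0.611


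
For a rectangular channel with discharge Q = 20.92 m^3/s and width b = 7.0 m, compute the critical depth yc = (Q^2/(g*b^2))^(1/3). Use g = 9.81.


Using yc = (Q^2 / (g * b^2))^(1/3):
Q^2 = 20.92^2 = 437.65.
g * b^2 = 9.81 * 7.0^2 = 9.81 * 49.0 = 480.69.
Q^2 / (g*b^2) = 437.65 / 480.69 = 0.9105.
yc = 0.9105^(1/3) = 0.9692 m.

0.9692


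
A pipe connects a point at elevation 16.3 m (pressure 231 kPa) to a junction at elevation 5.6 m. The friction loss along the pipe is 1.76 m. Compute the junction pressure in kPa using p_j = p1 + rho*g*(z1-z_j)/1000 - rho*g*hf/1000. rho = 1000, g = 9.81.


Junction pressure: p_j = p1 + rho*g*(z1 - z_j)/1000 - rho*g*hf/1000.
Elevation term = 1000*9.81*(16.3 - 5.6)/1000 = 104.967 kPa.
Friction term = 1000*9.81*1.76/1000 = 17.266 kPa.
p_j = 231 + 104.967 - 17.266 = 318.7 kPa.

318.7


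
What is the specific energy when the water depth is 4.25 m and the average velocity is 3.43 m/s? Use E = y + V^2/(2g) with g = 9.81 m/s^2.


Specific energy E = y + V^2/(2g).
Velocity head = V^2/(2g) = 3.43^2 / (2*9.81) = 11.7649 / 19.62 = 0.5996 m.
E = 4.25 + 0.5996 = 4.8496 m.

4.8496


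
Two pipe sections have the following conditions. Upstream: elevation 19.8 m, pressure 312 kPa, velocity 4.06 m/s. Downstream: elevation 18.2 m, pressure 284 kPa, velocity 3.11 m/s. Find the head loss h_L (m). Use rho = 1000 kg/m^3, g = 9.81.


Total head at each section: H = z + p/(rho*g) + V^2/(2g).
H1 = 19.8 + 312*1000/(1000*9.81) + 4.06^2/(2*9.81)
   = 19.8 + 31.804 + 0.8401
   = 52.444 m.
H2 = 18.2 + 284*1000/(1000*9.81) + 3.11^2/(2*9.81)
   = 18.2 + 28.95 + 0.493
   = 47.643 m.
h_L = H1 - H2 = 52.444 - 47.643 = 4.801 m.

4.801


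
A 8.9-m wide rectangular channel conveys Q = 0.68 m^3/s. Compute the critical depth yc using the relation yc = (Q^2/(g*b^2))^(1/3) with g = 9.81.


Using yc = (Q^2 / (g * b^2))^(1/3):
Q^2 = 0.68^2 = 0.46.
g * b^2 = 9.81 * 8.9^2 = 9.81 * 79.21 = 777.05.
Q^2 / (g*b^2) = 0.46 / 777.05 = 0.0006.
yc = 0.0006^(1/3) = 0.0841 m.

0.0841


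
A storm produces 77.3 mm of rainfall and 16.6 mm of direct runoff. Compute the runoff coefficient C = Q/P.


The runoff coefficient C = runoff depth / rainfall depth.
C = 16.6 / 77.3
  = 0.2147.

0.2147


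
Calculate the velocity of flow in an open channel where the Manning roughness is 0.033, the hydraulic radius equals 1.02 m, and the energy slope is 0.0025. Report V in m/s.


Manning's equation gives V = (1/n) * R^(2/3) * S^(1/2).
First, compute R^(2/3) = 1.02^(2/3) = 1.0133.
Next, S^(1/2) = 0.0025^(1/2) = 0.05.
Then 1/n = 1/0.033 = 30.3.
V = 30.3 * 1.0133 * 0.05 = 1.5353 m/s.

1.5353


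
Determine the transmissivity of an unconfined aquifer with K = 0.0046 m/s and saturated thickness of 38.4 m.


Transmissivity is defined as T = K * h.
T = 0.0046 * 38.4
  = 0.1766 m^2/s.

0.1766


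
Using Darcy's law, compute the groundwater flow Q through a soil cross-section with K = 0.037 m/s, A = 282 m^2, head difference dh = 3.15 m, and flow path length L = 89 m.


Darcy's law: Q = K * A * i, where i = dh/L.
Hydraulic gradient i = 3.15 / 89 = 0.035393.
Q = 0.037 * 282 * 0.035393
  = 0.3693 m^3/s.

0.3693


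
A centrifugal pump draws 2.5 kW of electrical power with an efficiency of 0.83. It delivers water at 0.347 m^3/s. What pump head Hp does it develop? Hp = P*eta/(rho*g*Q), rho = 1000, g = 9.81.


Pump head formula: Hp = P * eta / (rho * g * Q).
Numerator: P * eta = 2.5 * 1000 * 0.83 = 2075.0 W.
Denominator: rho * g * Q = 1000 * 9.81 * 0.347 = 3404.07.
Hp = 2075.0 / 3404.07 = 0.61 m.

0.61


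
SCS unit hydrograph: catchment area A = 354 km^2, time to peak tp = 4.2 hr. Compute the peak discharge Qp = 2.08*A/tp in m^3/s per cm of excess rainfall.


SCS formula: Qp = 2.08 * A / tp.
Qp = 2.08 * 354 / 4.2
   = 736.32 / 4.2
   = 175.31 m^3/s per cm.

175.31


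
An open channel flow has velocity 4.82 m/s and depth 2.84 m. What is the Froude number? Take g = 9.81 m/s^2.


The Froude number is defined as Fr = V / sqrt(g*y).
g*y = 9.81 * 2.84 = 27.8604.
sqrt(g*y) = sqrt(27.8604) = 5.2783.
Fr = 4.82 / 5.2783 = 0.9132.

0.9132


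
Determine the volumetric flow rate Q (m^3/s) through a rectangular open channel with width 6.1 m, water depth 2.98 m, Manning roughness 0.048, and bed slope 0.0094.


For a rectangular channel, the cross-sectional area A = b * y = 6.1 * 2.98 = 18.18 m^2.
The wetted perimeter P = b + 2y = 6.1 + 2*2.98 = 12.06 m.
Hydraulic radius R = A/P = 18.18/12.06 = 1.5073 m.
Velocity V = (1/n)*R^(2/3)*S^(1/2) = (1/0.048)*1.5073^(2/3)*0.0094^(1/2) = 2.6554 m/s.
Discharge Q = A * V = 18.18 * 2.6554 = 48.269 m^3/s.

48.269


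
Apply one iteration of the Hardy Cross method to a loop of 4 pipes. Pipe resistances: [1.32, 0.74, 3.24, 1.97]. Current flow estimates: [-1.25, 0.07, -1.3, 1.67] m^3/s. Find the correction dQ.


Numerator terms (r*Q*|Q|): 1.32*-1.25*|-1.25| = -2.0625; 0.74*0.07*|0.07| = 0.0036; 3.24*-1.3*|-1.3| = -5.4756; 1.97*1.67*|1.67| = 5.4941.
Sum of numerator = -2.0403.
Denominator terms (r*|Q|): 1.32*|-1.25| = 1.65; 0.74*|0.07| = 0.0518; 3.24*|-1.3| = 4.212; 1.97*|1.67| = 3.2899.
2 * sum of denominator = 2 * 9.2037 = 18.4074.
dQ = --2.0403 / 18.4074 = 0.1108 m^3/s.

0.1108


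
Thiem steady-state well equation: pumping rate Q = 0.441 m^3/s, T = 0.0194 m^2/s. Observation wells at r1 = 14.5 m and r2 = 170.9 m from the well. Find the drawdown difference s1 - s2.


Thiem equation: s1 - s2 = Q/(2*pi*T) * ln(r2/r1).
ln(r2/r1) = ln(170.9/14.5) = 2.4669.
Q/(2*pi*T) = 0.441 / (2*pi*0.0194) = 0.441 / 0.1219 = 3.6179.
s1 - s2 = 3.6179 * 2.4669 = 8.9251 m.

8.9251


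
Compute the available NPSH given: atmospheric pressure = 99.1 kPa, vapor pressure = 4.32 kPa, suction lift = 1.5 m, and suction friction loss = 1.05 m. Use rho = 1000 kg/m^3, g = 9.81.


NPSHa = p_atm/(rho*g) - z_s - hf_s - p_vap/(rho*g).
p_atm/(rho*g) = 99.1*1000 / (1000*9.81) = 10.102 m.
p_vap/(rho*g) = 4.32*1000 / (1000*9.81) = 0.44 m.
NPSHa = 10.102 - 1.5 - 1.05 - 0.44
      = 7.11 m.

7.11


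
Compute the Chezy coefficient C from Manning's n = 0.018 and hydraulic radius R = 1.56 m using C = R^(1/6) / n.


The Chezy coefficient relates to Manning's n through C = R^(1/6) / n.
R^(1/6) = 1.56^(1/6) = 1.07693.
C = 1.07693 / 0.018 = 59.83 m^(1/2)/s.

59.83


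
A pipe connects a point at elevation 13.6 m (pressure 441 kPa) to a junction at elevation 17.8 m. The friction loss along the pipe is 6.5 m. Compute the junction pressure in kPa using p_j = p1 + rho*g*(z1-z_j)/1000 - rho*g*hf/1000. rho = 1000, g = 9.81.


Junction pressure: p_j = p1 + rho*g*(z1 - z_j)/1000 - rho*g*hf/1000.
Elevation term = 1000*9.81*(13.6 - 17.8)/1000 = -41.202 kPa.
Friction term = 1000*9.81*6.5/1000 = 63.765 kPa.
p_j = 441 + -41.202 - 63.765 = 336.03 kPa.

336.03


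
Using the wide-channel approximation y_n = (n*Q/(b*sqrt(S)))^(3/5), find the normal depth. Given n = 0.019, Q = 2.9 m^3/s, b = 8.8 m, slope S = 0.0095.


We use the wide-channel approximation y_n = (n*Q/(b*sqrt(S)))^(3/5).
sqrt(S) = sqrt(0.0095) = 0.097468.
Numerator: n*Q = 0.019 * 2.9 = 0.0551.
Denominator: b*sqrt(S) = 8.8 * 0.097468 = 0.857718.
arg = 0.0642.
y_n = 0.0642^(3/5) = 0.1926 m.

0.1926


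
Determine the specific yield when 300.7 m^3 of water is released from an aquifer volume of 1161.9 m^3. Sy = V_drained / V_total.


Specific yield Sy = Volume drained / Total volume.
Sy = 300.7 / 1161.9
   = 0.2588.

0.2588


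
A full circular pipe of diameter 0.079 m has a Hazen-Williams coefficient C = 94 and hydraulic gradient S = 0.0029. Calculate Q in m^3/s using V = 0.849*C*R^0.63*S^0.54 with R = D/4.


For a full circular pipe, R = D/4 = 0.079/4 = 0.0198 m.
V = 0.849 * 94 * 0.0198^0.63 * 0.0029^0.54
  = 0.849 * 94 * 0.084374 * 0.042628
  = 0.287 m/s.
Pipe area A = pi*D^2/4 = pi*0.079^2/4 = 0.0049 m^2.
Q = A * V = 0.0049 * 0.287 = 0.0014 m^3/s.

0.0014


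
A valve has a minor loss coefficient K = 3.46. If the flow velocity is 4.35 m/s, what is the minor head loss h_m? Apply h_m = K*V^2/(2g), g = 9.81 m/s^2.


Minor loss formula: h_m = K * V^2/(2g).
V^2 = 4.35^2 = 18.9225.
V^2/(2g) = 18.9225 / 19.62 = 0.9644 m.
h_m = 3.46 * 0.9644 = 3.337 m.

3.337


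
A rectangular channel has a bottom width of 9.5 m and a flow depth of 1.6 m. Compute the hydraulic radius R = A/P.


For a rectangular section:
Flow area A = b * y = 9.5 * 1.6 = 15.2 m^2.
Wetted perimeter P = b + 2y = 9.5 + 2*1.6 = 12.7 m.
Hydraulic radius R = A/P = 15.2 / 12.7 = 1.1969 m.

1.1969


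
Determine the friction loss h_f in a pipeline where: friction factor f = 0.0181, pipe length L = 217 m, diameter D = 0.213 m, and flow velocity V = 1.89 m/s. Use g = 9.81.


Darcy-Weisbach equation: h_f = f * (L/D) * V^2/(2g).
f * L/D = 0.0181 * 217/0.213 = 18.4399.
V^2/(2g) = 1.89^2 / (2*9.81) = 3.5721 / 19.62 = 0.1821 m.
h_f = 18.4399 * 0.1821 = 3.357 m.

3.357


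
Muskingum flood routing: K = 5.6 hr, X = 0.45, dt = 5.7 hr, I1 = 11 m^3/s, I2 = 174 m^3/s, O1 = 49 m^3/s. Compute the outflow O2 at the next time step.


Muskingum coefficients:
denom = 2*K*(1-X) + dt = 2*5.6*(1-0.45) + 5.7 = 11.86.
C0 = (dt - 2*K*X)/denom = (5.7 - 2*5.6*0.45)/11.86 = 0.0556.
C1 = (dt + 2*K*X)/denom = (5.7 + 2*5.6*0.45)/11.86 = 0.9056.
C2 = (2*K*(1-X) - dt)/denom = 0.0388.
O2 = C0*I2 + C1*I1 + C2*O1
   = 0.0556*174 + 0.9056*11 + 0.0388*49
   = 21.54 m^3/s.

21.54


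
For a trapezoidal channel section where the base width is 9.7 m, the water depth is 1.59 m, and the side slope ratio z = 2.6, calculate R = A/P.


For a trapezoidal section with side slope z:
A = (b + z*y)*y = (9.7 + 2.6*1.59)*1.59 = 21.996 m^2.
P = b + 2*y*sqrt(1 + z^2) = 9.7 + 2*1.59*sqrt(1 + 2.6^2) = 18.558 m.
R = A/P = 21.996 / 18.558 = 1.1852 m.

1.1852


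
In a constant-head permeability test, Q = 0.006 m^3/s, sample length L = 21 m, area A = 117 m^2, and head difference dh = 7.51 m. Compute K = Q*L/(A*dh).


From K = Q*L / (A*dh):
Numerator: Q*L = 0.006 * 21 = 0.126.
Denominator: A*dh = 117 * 7.51 = 878.67.
K = 0.126 / 878.67 = 0.000143 m/s.

0.000143


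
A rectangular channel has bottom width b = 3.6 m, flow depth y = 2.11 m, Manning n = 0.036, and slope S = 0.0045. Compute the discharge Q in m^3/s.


For a rectangular channel, the cross-sectional area A = b * y = 3.6 * 2.11 = 7.6 m^2.
The wetted perimeter P = b + 2y = 3.6 + 2*2.11 = 7.82 m.
Hydraulic radius R = A/P = 7.6/7.82 = 0.9714 m.
Velocity V = (1/n)*R^(2/3)*S^(1/2) = (1/0.036)*0.9714^(2/3)*0.0045^(1/2) = 1.8276 m/s.
Discharge Q = A * V = 7.6 * 1.8276 = 13.883 m^3/s.

13.883


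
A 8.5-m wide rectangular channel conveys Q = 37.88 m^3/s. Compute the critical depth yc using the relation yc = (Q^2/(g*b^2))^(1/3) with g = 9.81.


Using yc = (Q^2 / (g * b^2))^(1/3):
Q^2 = 37.88^2 = 1434.89.
g * b^2 = 9.81 * 8.5^2 = 9.81 * 72.25 = 708.77.
Q^2 / (g*b^2) = 1434.89 / 708.77 = 2.0245.
yc = 2.0245^(1/3) = 1.265 m.

1.265


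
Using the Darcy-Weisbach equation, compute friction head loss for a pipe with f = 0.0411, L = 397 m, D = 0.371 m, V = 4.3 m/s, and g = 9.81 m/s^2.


Darcy-Weisbach equation: h_f = f * (L/D) * V^2/(2g).
f * L/D = 0.0411 * 397/0.371 = 43.9803.
V^2/(2g) = 4.3^2 / (2*9.81) = 18.49 / 19.62 = 0.9424 m.
h_f = 43.9803 * 0.9424 = 41.447 m.

41.447


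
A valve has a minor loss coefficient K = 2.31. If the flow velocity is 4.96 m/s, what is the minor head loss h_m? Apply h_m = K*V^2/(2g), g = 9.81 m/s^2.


Minor loss formula: h_m = K * V^2/(2g).
V^2 = 4.96^2 = 24.6016.
V^2/(2g) = 24.6016 / 19.62 = 1.2539 m.
h_m = 2.31 * 1.2539 = 2.8965 m.

2.8965


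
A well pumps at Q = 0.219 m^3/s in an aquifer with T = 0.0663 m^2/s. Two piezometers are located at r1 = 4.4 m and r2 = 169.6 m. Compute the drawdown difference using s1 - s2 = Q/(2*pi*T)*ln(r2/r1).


Thiem equation: s1 - s2 = Q/(2*pi*T) * ln(r2/r1).
ln(r2/r1) = ln(169.6/4.4) = 3.6518.
Q/(2*pi*T) = 0.219 / (2*pi*0.0663) = 0.219 / 0.4166 = 0.5257.
s1 - s2 = 0.5257 * 3.6518 = 1.9198 m.

1.9198


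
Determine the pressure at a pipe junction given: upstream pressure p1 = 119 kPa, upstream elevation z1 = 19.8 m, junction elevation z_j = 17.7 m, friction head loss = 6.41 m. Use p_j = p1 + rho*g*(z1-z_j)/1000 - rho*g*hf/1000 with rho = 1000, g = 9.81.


Junction pressure: p_j = p1 + rho*g*(z1 - z_j)/1000 - rho*g*hf/1000.
Elevation term = 1000*9.81*(19.8 - 17.7)/1000 = 20.601 kPa.
Friction term = 1000*9.81*6.41/1000 = 62.882 kPa.
p_j = 119 + 20.601 - 62.882 = 76.72 kPa.

76.72


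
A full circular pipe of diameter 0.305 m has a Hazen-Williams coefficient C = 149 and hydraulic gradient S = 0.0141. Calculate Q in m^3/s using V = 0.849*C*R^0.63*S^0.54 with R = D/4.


For a full circular pipe, R = D/4 = 0.305/4 = 0.0762 m.
V = 0.849 * 149 * 0.0762^0.63 * 0.0141^0.54
  = 0.849 * 149 * 0.197611 * 0.100133
  = 2.5031 m/s.
Pipe area A = pi*D^2/4 = pi*0.305^2/4 = 0.0731 m^2.
Q = A * V = 0.0731 * 2.5031 = 0.1829 m^3/s.

0.1829


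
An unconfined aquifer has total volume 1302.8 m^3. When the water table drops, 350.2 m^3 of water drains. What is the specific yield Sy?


Specific yield Sy = Volume drained / Total volume.
Sy = 350.2 / 1302.8
   = 0.2688.

0.2688


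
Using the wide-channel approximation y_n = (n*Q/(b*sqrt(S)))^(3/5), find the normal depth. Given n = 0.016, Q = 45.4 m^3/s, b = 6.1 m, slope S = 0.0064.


We use the wide-channel approximation y_n = (n*Q/(b*sqrt(S)))^(3/5).
sqrt(S) = sqrt(0.0064) = 0.08.
Numerator: n*Q = 0.016 * 45.4 = 0.7264.
Denominator: b*sqrt(S) = 6.1 * 0.08 = 0.488.
arg = 1.4885.
y_n = 1.4885^(3/5) = 1.2696 m.

1.2696


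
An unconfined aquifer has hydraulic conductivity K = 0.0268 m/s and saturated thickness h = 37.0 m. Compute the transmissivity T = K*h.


Transmissivity is defined as T = K * h.
T = 0.0268 * 37.0
  = 0.9916 m^2/s.

0.9916


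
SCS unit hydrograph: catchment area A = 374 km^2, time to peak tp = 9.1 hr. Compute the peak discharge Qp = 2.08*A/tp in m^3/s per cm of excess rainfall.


SCS formula: Qp = 2.08 * A / tp.
Qp = 2.08 * 374 / 9.1
   = 777.92 / 9.1
   = 85.49 m^3/s per cm.

85.49


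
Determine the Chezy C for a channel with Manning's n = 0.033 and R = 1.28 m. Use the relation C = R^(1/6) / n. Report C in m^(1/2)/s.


The Chezy coefficient relates to Manning's n through C = R^(1/6) / n.
R^(1/6) = 1.28^(1/6) = 1.042001.
C = 1.042001 / 0.033 = 31.58 m^(1/2)/s.

31.58


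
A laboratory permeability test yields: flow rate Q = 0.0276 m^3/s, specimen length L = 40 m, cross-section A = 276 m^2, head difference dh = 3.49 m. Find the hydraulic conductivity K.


From K = Q*L / (A*dh):
Numerator: Q*L = 0.0276 * 40 = 1.104.
Denominator: A*dh = 276 * 3.49 = 963.24.
K = 1.104 / 963.24 = 0.001146 m/s.

0.001146


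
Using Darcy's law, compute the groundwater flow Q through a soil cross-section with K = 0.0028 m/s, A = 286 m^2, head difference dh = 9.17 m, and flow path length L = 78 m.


Darcy's law: Q = K * A * i, where i = dh/L.
Hydraulic gradient i = 9.17 / 78 = 0.117564.
Q = 0.0028 * 286 * 0.117564
  = 0.0941 m^3/s.

0.0941


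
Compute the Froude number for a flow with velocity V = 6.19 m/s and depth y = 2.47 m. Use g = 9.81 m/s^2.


The Froude number is defined as Fr = V / sqrt(g*y).
g*y = 9.81 * 2.47 = 24.2307.
sqrt(g*y) = sqrt(24.2307) = 4.9225.
Fr = 6.19 / 4.9225 = 1.2575.

1.2575


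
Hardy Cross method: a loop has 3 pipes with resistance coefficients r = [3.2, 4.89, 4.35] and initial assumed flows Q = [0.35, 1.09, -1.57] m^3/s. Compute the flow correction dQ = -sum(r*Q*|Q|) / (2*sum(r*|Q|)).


Numerator terms (r*Q*|Q|): 3.2*0.35*|0.35| = 0.392; 4.89*1.09*|1.09| = 5.8098; 4.35*-1.57*|-1.57| = -10.7223.
Sum of numerator = -4.5205.
Denominator terms (r*|Q|): 3.2*|0.35| = 1.12; 4.89*|1.09| = 5.3301; 4.35*|-1.57| = 6.8295.
2 * sum of denominator = 2 * 13.2796 = 26.5592.
dQ = --4.5205 / 26.5592 = 0.1702 m^3/s.

0.1702


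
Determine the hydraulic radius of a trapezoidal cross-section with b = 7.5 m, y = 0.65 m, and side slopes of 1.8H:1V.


For a trapezoidal section with side slope z:
A = (b + z*y)*y = (7.5 + 1.8*0.65)*0.65 = 5.636 m^2.
P = b + 2*y*sqrt(1 + z^2) = 7.5 + 2*0.65*sqrt(1 + 1.8^2) = 10.177 m.
R = A/P = 5.636 / 10.177 = 0.5538 m.

0.5538


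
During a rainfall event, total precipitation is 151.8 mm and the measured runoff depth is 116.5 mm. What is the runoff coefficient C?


The runoff coefficient C = runoff depth / rainfall depth.
C = 116.5 / 151.8
  = 0.7675.

0.7675


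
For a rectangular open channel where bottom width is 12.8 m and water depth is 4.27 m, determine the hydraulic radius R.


For a rectangular section:
Flow area A = b * y = 12.8 * 4.27 = 54.66 m^2.
Wetted perimeter P = b + 2y = 12.8 + 2*4.27 = 21.34 m.
Hydraulic radius R = A/P = 54.66 / 21.34 = 2.5612 m.

2.5612


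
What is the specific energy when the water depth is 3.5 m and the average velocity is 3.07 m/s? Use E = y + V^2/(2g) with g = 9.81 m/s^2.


Specific energy E = y + V^2/(2g).
Velocity head = V^2/(2g) = 3.07^2 / (2*9.81) = 9.4249 / 19.62 = 0.4804 m.
E = 3.5 + 0.4804 = 3.9804 m.

3.9804


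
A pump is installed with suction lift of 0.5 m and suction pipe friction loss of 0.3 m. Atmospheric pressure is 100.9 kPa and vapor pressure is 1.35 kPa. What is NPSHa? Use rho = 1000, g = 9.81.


NPSHa = p_atm/(rho*g) - z_s - hf_s - p_vap/(rho*g).
p_atm/(rho*g) = 100.9*1000 / (1000*9.81) = 10.285 m.
p_vap/(rho*g) = 1.35*1000 / (1000*9.81) = 0.138 m.
NPSHa = 10.285 - 0.5 - 0.3 - 0.138
      = 9.35 m.

9.35


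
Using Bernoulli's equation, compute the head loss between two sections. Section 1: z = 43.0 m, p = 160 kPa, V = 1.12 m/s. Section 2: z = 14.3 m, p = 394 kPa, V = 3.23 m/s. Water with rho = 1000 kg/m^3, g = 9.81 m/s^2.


Total head at each section: H = z + p/(rho*g) + V^2/(2g).
H1 = 43.0 + 160*1000/(1000*9.81) + 1.12^2/(2*9.81)
   = 43.0 + 16.31 + 0.0639
   = 59.374 m.
H2 = 14.3 + 394*1000/(1000*9.81) + 3.23^2/(2*9.81)
   = 14.3 + 40.163 + 0.5317
   = 54.995 m.
h_L = H1 - H2 = 59.374 - 54.995 = 4.379 m.

4.379


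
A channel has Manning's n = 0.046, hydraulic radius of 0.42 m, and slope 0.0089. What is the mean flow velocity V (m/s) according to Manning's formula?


Manning's equation gives V = (1/n) * R^(2/3) * S^(1/2).
First, compute R^(2/3) = 0.42^(2/3) = 0.5608.
Next, S^(1/2) = 0.0089^(1/2) = 0.09434.
Then 1/n = 1/0.046 = 21.74.
V = 21.74 * 0.5608 * 0.09434 = 1.1502 m/s.

1.1502


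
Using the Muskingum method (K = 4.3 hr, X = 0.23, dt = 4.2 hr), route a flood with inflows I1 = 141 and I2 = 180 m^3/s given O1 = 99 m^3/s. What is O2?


Muskingum coefficients:
denom = 2*K*(1-X) + dt = 2*4.3*(1-0.23) + 4.2 = 10.822.
C0 = (dt - 2*K*X)/denom = (4.2 - 2*4.3*0.23)/10.822 = 0.2053.
C1 = (dt + 2*K*X)/denom = (4.2 + 2*4.3*0.23)/10.822 = 0.5709.
C2 = (2*K*(1-X) - dt)/denom = 0.2238.
O2 = C0*I2 + C1*I1 + C2*O1
   = 0.2053*180 + 0.5709*141 + 0.2238*99
   = 139.61 m^3/s.

139.61


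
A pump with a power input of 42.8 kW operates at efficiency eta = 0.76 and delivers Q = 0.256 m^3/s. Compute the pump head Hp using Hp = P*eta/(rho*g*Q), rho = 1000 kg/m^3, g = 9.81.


Pump head formula: Hp = P * eta / (rho * g * Q).
Numerator: P * eta = 42.8 * 1000 * 0.76 = 32528.0 W.
Denominator: rho * g * Q = 1000 * 9.81 * 0.256 = 2511.36.
Hp = 32528.0 / 2511.36 = 12.95 m.

12.95


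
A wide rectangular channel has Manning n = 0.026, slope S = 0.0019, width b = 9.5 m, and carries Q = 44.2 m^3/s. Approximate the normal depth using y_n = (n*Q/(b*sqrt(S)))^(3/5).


We use the wide-channel approximation y_n = (n*Q/(b*sqrt(S)))^(3/5).
sqrt(S) = sqrt(0.0019) = 0.043589.
Numerator: n*Q = 0.026 * 44.2 = 1.1492.
Denominator: b*sqrt(S) = 9.5 * 0.043589 = 0.414096.
arg = 2.7752.
y_n = 2.7752^(3/5) = 1.8449 m.

1.8449


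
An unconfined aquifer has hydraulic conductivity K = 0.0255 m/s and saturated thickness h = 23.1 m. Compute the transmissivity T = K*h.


Transmissivity is defined as T = K * h.
T = 0.0255 * 23.1
  = 0.589 m^2/s.

0.589


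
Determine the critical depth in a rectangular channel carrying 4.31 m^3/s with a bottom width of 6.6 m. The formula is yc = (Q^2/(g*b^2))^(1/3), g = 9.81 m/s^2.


Using yc = (Q^2 / (g * b^2))^(1/3):
Q^2 = 4.31^2 = 18.58.
g * b^2 = 9.81 * 6.6^2 = 9.81 * 43.56 = 427.32.
Q^2 / (g*b^2) = 18.58 / 427.32 = 0.0435.
yc = 0.0435^(1/3) = 0.3516 m.

0.3516


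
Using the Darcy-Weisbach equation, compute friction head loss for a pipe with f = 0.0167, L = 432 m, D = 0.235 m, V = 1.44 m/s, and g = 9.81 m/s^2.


Darcy-Weisbach equation: h_f = f * (L/D) * V^2/(2g).
f * L/D = 0.0167 * 432/0.235 = 30.6996.
V^2/(2g) = 1.44^2 / (2*9.81) = 2.0736 / 19.62 = 0.1057 m.
h_f = 30.6996 * 0.1057 = 3.245 m.

3.245


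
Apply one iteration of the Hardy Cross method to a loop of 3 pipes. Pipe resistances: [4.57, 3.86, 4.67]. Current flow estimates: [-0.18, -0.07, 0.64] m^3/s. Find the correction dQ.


Numerator terms (r*Q*|Q|): 4.57*-0.18*|-0.18| = -0.1481; 3.86*-0.07*|-0.07| = -0.0189; 4.67*0.64*|0.64| = 1.9128.
Sum of numerator = 1.7458.
Denominator terms (r*|Q|): 4.57*|-0.18| = 0.8226; 3.86*|-0.07| = 0.2702; 4.67*|0.64| = 2.9888.
2 * sum of denominator = 2 * 4.0816 = 8.1632.
dQ = -1.7458 / 8.1632 = -0.2139 m^3/s.

-0.2139


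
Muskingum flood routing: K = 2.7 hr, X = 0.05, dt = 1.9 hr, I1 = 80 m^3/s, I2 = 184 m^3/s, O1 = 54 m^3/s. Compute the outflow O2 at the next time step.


Muskingum coefficients:
denom = 2*K*(1-X) + dt = 2*2.7*(1-0.05) + 1.9 = 7.03.
C0 = (dt - 2*K*X)/denom = (1.9 - 2*2.7*0.05)/7.03 = 0.2319.
C1 = (dt + 2*K*X)/denom = (1.9 + 2*2.7*0.05)/7.03 = 0.3087.
C2 = (2*K*(1-X) - dt)/denom = 0.4595.
O2 = C0*I2 + C1*I1 + C2*O1
   = 0.2319*184 + 0.3087*80 + 0.4595*54
   = 92.17 m^3/s.

92.17


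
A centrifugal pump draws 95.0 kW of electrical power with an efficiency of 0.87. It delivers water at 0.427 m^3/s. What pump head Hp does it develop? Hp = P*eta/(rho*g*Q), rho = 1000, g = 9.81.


Pump head formula: Hp = P * eta / (rho * g * Q).
Numerator: P * eta = 95.0 * 1000 * 0.87 = 82650.0 W.
Denominator: rho * g * Q = 1000 * 9.81 * 0.427 = 4188.87.
Hp = 82650.0 / 4188.87 = 19.73 m.

19.73


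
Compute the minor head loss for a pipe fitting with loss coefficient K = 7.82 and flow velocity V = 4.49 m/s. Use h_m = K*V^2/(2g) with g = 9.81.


Minor loss formula: h_m = K * V^2/(2g).
V^2 = 4.49^2 = 20.1601.
V^2/(2g) = 20.1601 / 19.62 = 1.0275 m.
h_m = 7.82 * 1.0275 = 8.0353 m.

8.0353


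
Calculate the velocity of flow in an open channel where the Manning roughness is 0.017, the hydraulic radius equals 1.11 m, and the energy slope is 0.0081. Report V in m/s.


Manning's equation gives V = (1/n) * R^(2/3) * S^(1/2).
First, compute R^(2/3) = 1.11^(2/3) = 1.0721.
Next, S^(1/2) = 0.0081^(1/2) = 0.09.
Then 1/n = 1/0.017 = 58.82.
V = 58.82 * 1.0721 * 0.09 = 5.6756 m/s.

5.6756


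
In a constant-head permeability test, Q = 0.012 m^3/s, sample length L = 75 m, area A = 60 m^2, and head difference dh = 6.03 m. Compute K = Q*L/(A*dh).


From K = Q*L / (A*dh):
Numerator: Q*L = 0.012 * 75 = 0.9.
Denominator: A*dh = 60 * 6.03 = 361.8.
K = 0.9 / 361.8 = 0.002488 m/s.

0.002488


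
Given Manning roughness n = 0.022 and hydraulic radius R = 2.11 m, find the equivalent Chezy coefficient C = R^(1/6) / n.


The Chezy coefficient relates to Manning's n through C = R^(1/6) / n.
R^(1/6) = 2.11^(1/6) = 1.132523.
C = 1.132523 / 0.022 = 51.48 m^(1/2)/s.

51.48


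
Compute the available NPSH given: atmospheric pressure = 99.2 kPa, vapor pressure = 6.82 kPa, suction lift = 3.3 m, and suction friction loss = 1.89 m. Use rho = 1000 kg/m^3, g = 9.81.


NPSHa = p_atm/(rho*g) - z_s - hf_s - p_vap/(rho*g).
p_atm/(rho*g) = 99.2*1000 / (1000*9.81) = 10.112 m.
p_vap/(rho*g) = 6.82*1000 / (1000*9.81) = 0.695 m.
NPSHa = 10.112 - 3.3 - 1.89 - 0.695
      = 4.23 m.

4.23
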